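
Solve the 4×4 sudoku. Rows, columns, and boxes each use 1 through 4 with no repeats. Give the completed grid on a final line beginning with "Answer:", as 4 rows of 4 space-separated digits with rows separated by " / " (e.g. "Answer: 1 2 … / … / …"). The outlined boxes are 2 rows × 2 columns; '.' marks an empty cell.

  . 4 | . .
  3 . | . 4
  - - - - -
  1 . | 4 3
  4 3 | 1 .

Step 1. [r2c3∈{2}] r2c3 has the single candidate 2. So r2c3=2.
Step 2. [r4c4∈{2}] r4c4 has the single candidate 2 ⇒ r4c4=2.
Step 3. [r1c1∈{2}] nothing but 2 survives at r1c1. So r1c1=2.
Step 4. [r1c4∈{1}] r1c4's peers cover all but 1, so r1c4=1.
Step 5. [r3c2∈{2}] r3c2 is down to just 2. So r3c2=2.
Step 6. [r2c2∈{1}] r2c2 has the single candidate 1. So r2c2=1.
Step 7. [r1c3∈{3}] r1c3's peers cover all but 3, so r1c3=3.

Answer: 2 4 3 1 / 3 1 2 4 / 1 2 4 3 / 4 3 1 2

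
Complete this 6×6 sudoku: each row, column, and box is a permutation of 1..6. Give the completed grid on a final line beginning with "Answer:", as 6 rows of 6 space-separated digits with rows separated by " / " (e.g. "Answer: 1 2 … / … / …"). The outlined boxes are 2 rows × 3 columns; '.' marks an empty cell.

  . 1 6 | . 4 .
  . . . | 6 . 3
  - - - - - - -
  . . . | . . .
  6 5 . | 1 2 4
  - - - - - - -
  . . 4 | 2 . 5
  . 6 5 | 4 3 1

Step 1. [r1c1∈{2,3,5}] in row 1, 3 fits only at r1c1. So r1c1=3.
Step 2. [r3c4∈{3,5}] col 4 places 3 nowhere but r3c4, so r3c4=3.
Step 3. [r2c1∈{2,4,5}] 5 has one home in col 1: r2c1. So r2c1=5.
Step 4. [r3c1∈{1,2,4}] in col 1, 4 fits only at r3c1. So r3c1=4.
Step 5. [r3c2∈{2}] nothing but 2 survives at r3c2. So r3c2=2.
Step 6. [r5c5∈{6}] r5c5's peers cover all but 6, so r5c5=6.
Step 7. [r3c3∈{1}] r3c3 is down to just 1. So r3c3=1.
Step 8. [r1c4∈{5}] only 5 remains possible at r1c4, so r1c4=5.
Step 9. [r5c1∈{1}] r5c1's peers cover all but 1. So r5c1=1.
Step 10. [r1c6∈{2}] nothing but 2 survives at r1c6 ⇒ r1c6=2.
Step 11. [r2c5∈{1}] only 1 remains possible at r2c5 ⇒ r2c5=1.
Step 12. [r3c6∈{6}] r3c6 has the single candidate 6 ⇒ r3c6=6.
Step 13. [r3c5∈{5}] nothing but 5 survives at r3c5, so r3c5=5.
Step 14. [r2c2∈{4}] r2c2 is down to just 4, so r2c2=4.
Step 15. [r6c1∈{2}] nothing but 2 survives at r6c1, so r6c1=2.
Step 16. [r5c2∈{3}] r5c2 is down to just 3. So r5c2=3.
Step 17. [r4c3∈{3}] nothing but 3 survives at r4c3, so r4c3=3.
Step 18. [r2c3∈{2}] r2c3's peers cover all but 2, so r2c3=2.

Answer: 3 1 6 5 4 2 / 5 4 2 6 1 3 / 4 2 1 3 5 6 / 6 5 3 1 2 4 / 1 3 4 2 6 5 / 2 6 5 4 3 1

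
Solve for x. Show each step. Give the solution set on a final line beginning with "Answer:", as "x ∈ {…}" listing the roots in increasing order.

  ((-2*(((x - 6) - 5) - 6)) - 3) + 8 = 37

Step 1. [((-2*(((x - 6) - 5) - 6)) - 3) + 8 = 37] +8 is outermost — subtract 8 both sides ⇒ sub: (-2*(((x - 6) - 5) - 6)) - 3 = 29.
Step 2. [(-2*(((x - 6) - 5) - 6)) - 3 = 29] add 3: x sits inside (… - 3), so sub: -2*(((x - 6) - 5) - 6) = 32.
Step 3. [-2*(((x - 6) - 5) - 6) = 32] -2·(inner) — divide through by -2, so div: ((x - 6) - 5) - 6 = -16.
Step 4. [((x - 6) - 5) - 6 = -16] peel the -6: add 6 from each side. So sub: (x - 6) - 5 = -10.
Step 5. [(x - 6) - 5 = -10] the outer -5 inverts by adding 5 ⇒ sub: x - 6 = -5.
Step 6. [x - 6 = -5] peel the -6: add 6 from each side, so sub: x = 1.

Answer: x ∈ {1}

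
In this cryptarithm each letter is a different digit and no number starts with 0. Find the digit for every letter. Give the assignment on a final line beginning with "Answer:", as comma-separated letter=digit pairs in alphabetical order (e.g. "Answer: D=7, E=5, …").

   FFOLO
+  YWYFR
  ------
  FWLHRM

Step 1. [F] the sum has 6 digits but both addends have 5; that extra leading digit F is the final carry, namely 1, so F=1.
Step 2. [col 1: O + R ≡ M (mod 10)] R=3 is one option consistent with column 1 (O + R ≡ M (mod 10), carry-in 0) — take it. So R=3.
Step 3. [col 1: O + R ≡ M (mod 10)] several values work for O in column 1 (O + R ≡ M (mod 10), carry-in 0); try O=5 ⇒ O=5.
Step 4. [col 1: O + R ≡ M (mod 10)] in column 1 we have O+R≡M with carry-in 0; given O=5, R=3 and digits 1,3,5 already taken and all letters distinct, that pins M to 8, so M=8.
Step 5. [col 2: L + F ≡ R (mod 10)] column 2: given F=1, R=3, carry-in 0, and digits 1,3,5,8 already taken and all letters distinct, L+F≡R (mod 10) forces L=2. So L=2.
Step 6. [col 3: O + Y ≡ H (mod 10)] H=4 is one option consistent with column 3 (O + Y ≡ H (mod 10), carry-in 0) — take it. So H=4.
Step 7. [col 3: O + Y ≡ H (mod 10)] in column 3 we have O+Y≡H with carry-in 0; given O=5, H=4 and digits 1,2,3,4,5,8 already taken and all letters distinct, that pins Y to 9. So Y=9.
Step 8. [col 4: F + W ≡ L (mod 10)] in column 4 we have F+W≡L with carry-in 1; given F=1, L=2 and digits 1,2,3,4,5,8,9 already taken and all letters distinct, that pins W to 0. So W=0.

Answer: F=1, H=4, L=2, M=8, O=5, R=3, W=0, Y=9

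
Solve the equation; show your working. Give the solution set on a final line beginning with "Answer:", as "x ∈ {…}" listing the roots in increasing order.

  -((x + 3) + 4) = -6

Step 1. [-((x + 3) + 4) = -6] leading − — multiply by −1 ⇒ neg: (x + 3) + 4 = 6.
Step 2. [(x + 3) + 4 = 6] subtract 4: x sits inside (… + 4), so sub: x + 3 = 2.
Step 3. [x + 3 = 2] 3 comes off first (subtract 3), so sub: x = -1.

Answer: x ∈ {-1}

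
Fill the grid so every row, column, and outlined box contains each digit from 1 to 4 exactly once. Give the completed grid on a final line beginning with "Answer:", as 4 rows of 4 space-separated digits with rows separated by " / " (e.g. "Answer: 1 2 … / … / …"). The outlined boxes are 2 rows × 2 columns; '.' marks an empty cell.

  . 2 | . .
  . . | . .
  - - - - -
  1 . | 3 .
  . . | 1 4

Step 1. [r2c2∈{1,3,4}] in col 2, 1 fits only at r2c2 ⇒ r2c2=1.
Step 2. [r2c3∈{2,4}] r2c3 is the only open cell in col 3 admitting 2 ⇒ r2c3=2.
Step 3. [r2c1∈{3,4}] in row 2, 4 fits only at r2c1, so r2c1=4.
Step 4. [r1c1∈{3}] r1c1 is down to just 3. So r1c1=3.
Step 5. [r3c4∈{2}] r3c4 has the single candidate 2, so r3c4=2.
Step 6. [r1c4∈{1}] r1c4 has the single candidate 1, so r1c4=1.
Step 7. [r2c4∈{3}] r2c4 is down to just 3, so r2c4=3.
Step 8. [r1c3∈{4}] r1c3's peers cover all but 4, so r1c3=4.
Step 9. [r4c1∈{2}] r4c1 is down to just 2, so r4c1=2.
Step 10. [r4c2∈{3}] r4c2 has the single candidate 3, so r4c2=3.
Step 11. [r3c2∈{4}] r3c2's peers cover all but 4. So r3c2=4.

Answer: 3 2 4 1 / 4 1 2 3 / 1 4 3 2 / 2 3 1 4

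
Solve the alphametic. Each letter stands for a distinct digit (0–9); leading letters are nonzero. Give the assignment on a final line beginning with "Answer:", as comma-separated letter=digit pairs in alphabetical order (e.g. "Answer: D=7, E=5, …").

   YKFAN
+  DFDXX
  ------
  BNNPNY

Step 1. [B] adding two 5-digit numbers gives at most 5+1 digits, and here it does — B is that final carry and must be 1, so B=1.
Step 2. [col 1: N + X ≡ Y (mod 10)] column 1 (N + X ≡ Y (mod 10), carry-in 0) doesn't pin X yet; pick X=2 and continue ⇒ X=2.
Step 3. [col 1: N + X ≡ Y (mod 10)] no forcing yet in column 1 (carry-in 0); N=7 is free and consistent — try it. So N=7.
Step 4. [col 1: N + X ≡ Y (mod 10)] from column 1 (N=7, X=2, carry-in 0, digits 1,2,7 already taken and all letters distinct): Y must equal 9 ⇒ Y=9.
Step 5. [col 2: A + X ≡ N (mod 10)] column 2: given X=2, N=7, carry-in 0, and digits 1,2,7,9 already taken and all letters distinct, A+X≡N (mod 10) forces A=5 ⇒ A=5.
Step 6. [col 3: F + D ≡ P (mod 10)] several values work for F in column 3 (F + D ≡ P (mod 10), carry-in 0); try F=6 ⇒ F=6.
Step 7. [col 3: F + D ≡ P (mod 10)] no forcing yet in column 3 (carry-in 0); D=8 is free and consistent — try it, so D=8.
Step 8. [col 3: F + D ≡ P (mod 10)] in column 3 we have F+D≡P with carry-in 0; given F=6, D=8 and digits 1,2,5,6,7,8,9 already taken and all letters distinct, that pins P to 4 ⇒ P=4.
Step 9. [col 4: K + F ≡ N (mod 10)] from column 4 (F=6, N=7, carry-in 1, digits 1,2,4,5,6,7,8,9 already taken and all letters distinct): K must equal 0. So K=0.

Answer: A=5, B=1, D=8, F=6, K=0, N=7, P=4, X=2, Y=9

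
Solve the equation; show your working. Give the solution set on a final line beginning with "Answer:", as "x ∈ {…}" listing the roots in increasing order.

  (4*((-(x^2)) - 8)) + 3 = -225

Step 1. [(4*((-(x^2)) - 8)) + 3 = -225] 3 comes off first (subtract 3), so sub: 4*((-(x^2)) - 8) = -228.
Step 2. [4*((-(x^2)) - 8) = -228] 4·(inner) — divide through by 4. So div: (-(x^2)) - 8 = -57.
Step 3. [(-(x^2)) - 8 = -57] 8 comes off first (add 8), so sub: -(x^2) = -49.
Step 4. [-(x^2) = -49] leading − — multiply by −1, so neg: x^2 = 49.
Step 5. [x^2 = 49] LHS squared, RHS 49 ≥ 0: apply √ (±). So sqrt: x = 7 or -7.

Answer: x ∈ {-7, 7}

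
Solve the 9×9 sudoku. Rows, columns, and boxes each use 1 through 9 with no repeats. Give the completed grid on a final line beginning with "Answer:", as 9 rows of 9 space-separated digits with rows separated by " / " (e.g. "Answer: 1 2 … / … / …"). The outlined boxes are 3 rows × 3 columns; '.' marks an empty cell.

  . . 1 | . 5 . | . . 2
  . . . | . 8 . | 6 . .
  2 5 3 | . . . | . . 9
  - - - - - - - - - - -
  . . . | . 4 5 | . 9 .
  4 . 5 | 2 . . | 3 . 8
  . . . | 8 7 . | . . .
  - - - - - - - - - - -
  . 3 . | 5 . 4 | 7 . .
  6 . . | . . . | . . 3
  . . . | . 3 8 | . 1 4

Step 1. [r1c2∈{4,6,7,8,9}] 6 has one home in box 1: r1c2, so r1c2=6.
Step 2. [r1c1∈{7,8,9}] 8 has one home in box 1: r1c1, so r1c1=8.
Step 3. [r1c7∈{4}] only 4 remains possible at r1c7 ⇒ r1c7=4.
Step 4. [r2c6∈{1,2,3,7,9}] across row 2, 2 lands solely at r2c6. So r2c6=2.
Step 5. [r9c4∈{6,7,9}] r9c4 is the only open cell in row 9 admitting 6 ⇒ r9c4=6.
Step 6. [r7c9∈{6}] r7c9's peers cover all but 6. So r7c9=6.
Step 7. [r4c3∈{2,6,7,8}] row 4 places 6 nowhere but r4c3. So r4c3=6.
Step 8. [r4c2∈{1,2,7,8}] row 4 places 8 nowhere but r4c2 ⇒ r4c2=8.
Step 9. [r4c7∈{1,2}] r4c7 is the only open cell in row 4 admitting 2, so r4c7=2.
Step 10. [r3c4∈{1,4,7}] across row 3, 4 lands solely at r3c4. So r3c4=4.
Step 11. [r9c1∈{5,7,9}] across col 1, 5 lands solely at r9c1 ⇒ r9c1=5.
Step 12. [r9c7∈{9}] only 9 remains possible at r9c7 ⇒ r9c7=9.
Step 13. [r6c8∈{4,5,6}] in row 6, 4 fits only at r6c8 ⇒ r6c8=4.
Step 14. [r6c6∈{1,3,6,9}] in row 6, 6 fits only at r6c6 ⇒ r6c6=6.
Step 15. [r1c6∈{3,7,9}] 3 has one home in col 6: r1c6. So r1c6=3.
Step 16. [r1c8∈{7}] nothing but 7 survives at r1c8 ⇒ r1c8=7.
Step 17. [r5c2∈{1,7,9}] row 5 places 7 nowhere but r5c2 ⇒ r5c2=7.
Step 18. [r9c2∈{2}] nothing but 2 survives at r9c2. So r9c2=2.
Step 19. [r3c6∈{1,7}] across row 3, 7 lands solely at r3c6 ⇒ r3c6=7.
Step 20. [r6c1∈{1,3,9}] row 6 places 3 nowhere but r6c1. So r6c1=3.
Step 21. [r4c1∈{1}] r4c1's peers cover all but 1. So r4c1=1.
Step 22. [r7c5∈{1,2,9}] 1 has one home in row 7: r7c5 ⇒ r7c5=1.
Step 23. [r8c6∈{9}] r8c6 has the single candidate 9, so r8c6=9.
Step 24. [r3c8∈{8}] only 8 remains possible at r3c8, so r3c8=8.
Step 25. [r6c2∈{9}] r6c2 has the single candidate 9 ⇒ r6c2=9.
Step 26. [r7c3∈{8,9}] row 7 places 8 nowhere but r7c3. So r7c3=8.
Step 27. [r2c3∈{4,7,9}] in col 3, 9 fits only at r2c3 ⇒ r2c3=9.
Step 28. [r8c3∈{4,7}] in col 3, 4 fits only at r8c3. So r8c3=4.
Step 29. [r3c7∈{1}] r3c7 is down to just 1 ⇒ r3c7=1.
Step 30. [r2c9∈{5}] only 5 remains possible at r2c9. So r2c9=5.
Step 31. [r8c8∈{2,5}] r8c8 is the only open cell in col 8 admitting 5, so r8c8=5.
Step 32. [r7c1∈{9}] only 9 remains possible at r7c1, so r7c1=9.
Step 33. [r5c8∈{6}] r5c8 is down to just 6, so r5c8=6.
Step 34. [r1c4∈{9}] only 9 remains possible at r1c4. So r1c4=9.
Step 35. [r5c6∈{1}] r5c6 is down to just 1 ⇒ r5c6=1.
Step 36. [r2c1∈{7}] only 7 remains possible at r2c1 ⇒ r2c1=7.
Step 37. [r9c3∈{7}] r9c3 has the single candidate 7 ⇒ r9c3=7.
Step 38. [r6c7∈{5}] r6c7's peers cover all but 5. So r6c7=5.
Step 39. [r4c9∈{7}] r4c9 is down to just 7, so r4c9=7.
Step 40. [r8c2∈{1}] r8c2's peers cover all but 1 ⇒ r8c2=1.
Step 41. [r8c5∈{2}] r8c5 has the single candidate 2, so r8c5=2.
Step 42. [r5c5∈{9}] r5c5's peers cover all but 9, so r5c5=9.
Step 43. [r8c7∈{8}] r8c7's peers cover all but 8, so r8c7=8.
Step 44. [r3c5∈{6}] r3c5 is down to just 6. So r3c5=6.
Step 45. [r6c3∈{2}] r6c3's peers cover all but 2. So r6c3=2.
Step 46. [r4c4∈{3}] r4c4 has the single candidate 3, so r4c4=3.
Step 47. [r8c4∈{7}] r8c4's peers cover all but 7. So r8c4=7.
Step 48. [r7c8∈{2}] r7c8 is down to just 2, so r7c8=2.
Step 49. [r2c4∈{1}] only 1 remains possible at r2c4 ⇒ r2c4=1.
Step 50. [r2c8∈{3}] r2c8 is down to just 3, so r2c8=3.
Step 51. [r6c9∈{1}] r6c9 has the single candidate 1, so r6c9=1.
Step 52. [r2c2∈{4}] r2c2's peers cover all but 4, so r2c2=4.

Answer: 8 6 1 9 5 3 4 7 2 / 7 4 9 1 8 2 6 3 5 / 2 5 3 4 6 7 1 8 9 / 1 8 6 3 4 5 2 9 7 / 4 7 5 2 9 1 3 6 8 / 3 9 2 8 7 6 5 4 1 / 9 3 8 5 1 4 7 2 6 / 6 1 4 7 2 9 8 5 3 / 5 2 7 6 3 8 9 1 4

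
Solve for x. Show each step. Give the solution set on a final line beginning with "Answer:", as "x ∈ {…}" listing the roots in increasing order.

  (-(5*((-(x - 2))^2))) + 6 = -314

Step 1. [(-(5*((-(x - 2))^2))) + 6 = -314] subtract 6: x sits inside (… + 6) ⇒ sub: -(5*((-(x - 2))^2)) = -320.
Step 2. [-(5*((-(x - 2))^2)) = -320] leading − — multiply by −1 ⇒ neg: 5*((-(x - 2))^2) = 320.
Step 3. [5*((-(x - 2))^2) = 320] leading coefficient 5: divide by 5 ⇒ div: (-(x - 2))^2 = 64.
Step 4. [(-(x - 2))^2 = 64] 64 ≥ 0, LHS is (·)² — take ±√ ⇒ sqrt: -(x - 2) = 8 or -8.
Step 5. [-(x - 2) = 8 or -8] flip signs both sides ⇒ neg: x - 2 = -8 or 8.
Step 6. [x - 2 = -8 or 8] peel the -2: add 2 from each side. So sub: x = -6 or 10.

Answer: x ∈ {-6, 10}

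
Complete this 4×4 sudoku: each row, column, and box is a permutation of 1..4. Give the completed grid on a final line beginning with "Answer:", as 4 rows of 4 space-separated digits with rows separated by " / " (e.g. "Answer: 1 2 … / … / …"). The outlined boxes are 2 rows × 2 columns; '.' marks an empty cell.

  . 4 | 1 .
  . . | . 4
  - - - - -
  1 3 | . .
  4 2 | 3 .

Step 1. [r2c3∈{2}] r2c3's peers cover all but 2, so r2c3=2.
Step 2. [r1c4∈{3}] r1c4 has the single candidate 3 ⇒ r1c4=3.
Step 3. [r2c1∈{3}] r2c1's peers cover all but 3 ⇒ r2c1=3.
Step 4. [r2c2∈{1}] only 1 remains possible at r2c2, so r2c2=1.
Step 5. [r4c4∈{1}] r4c4's peers cover all but 1, so r4c4=1.
Step 6. [r3c4∈{2}] r3c4 has the single candidate 2, so r3c4=2.
Step 7. [r3c3∈{4}] only 4 remains possible at r3c3 ⇒ r3c3=4.
Step 8. [r1c1∈{2}] only 2 remains possible at r1c1, so r1c1=2.

Answer: 2 4 1 3 / 3 1 2 4 / 1 3 4 2 / 4 2 3 1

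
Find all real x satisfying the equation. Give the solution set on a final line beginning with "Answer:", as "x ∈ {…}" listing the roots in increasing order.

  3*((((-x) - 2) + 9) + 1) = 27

Step 1. [3*((((-x) - 2) + 9) + 1) = 27] 3 out front; divide by 3. So div: (((-x) - 2) + 9) + 1 = 9.
Step 2. [(((-x) - 2) + 9) + 1 = 9] 1 comes off first (subtract 1) ⇒ sub: ((-x) - 2) + 9 = 8.
Step 3. [((-x) - 2) + 9 = 8] +9 is outermost — subtract 9 both sides. So sub: (-x) - 2 = -1.
Step 4. [(-x) - 2 = -1] peel the -2: add 2 from each side, so sub: -x = 1.
Step 5. [-x = 1] flip signs both sides ⇒ neg: x = -1.

Answer: x ∈ {-1}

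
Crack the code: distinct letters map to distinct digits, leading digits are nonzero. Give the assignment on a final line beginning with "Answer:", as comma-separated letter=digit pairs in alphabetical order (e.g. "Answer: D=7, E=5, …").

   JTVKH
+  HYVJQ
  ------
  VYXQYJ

Step 1. [col 1: H + Q ≡ J (mod 10)] several values work for J in column 1 (H + Q ≡ J (mod 10), carry-in 0); try J=7, so J=7.
Step 2. [col 1: H + Q ≡ J (mod 10)] Q=3 is one option consistent with column 1 (H + Q ≡ J (mod 10), carry-in 0) — take it ⇒ Q=3.
Step 3. [V] adding two 5-digit numbers gives at most 5+1 digits, and here it does — V is that final carry and must be 1, so V=1.
Step 4. [col 1: H + Q ≡ J (mod 10)] column 1: given Q=3, J=7, carry-in 0, and digits 1,3,7 already taken and all letters distinct, H+Q≡J (mod 10) forces H=4, so H=4.
Step 5. [col 2: K + J ≡ Y (mod 10)] several values work for K in column 2 (K + J ≡ Y (mod 10), carry-in 0); try K=5. So K=5.
Step 6. [col 2: K + J ≡ Y (mod 10)] in column 2 we have K+J≡Y with carry-in 0; given K=5, J=7 and digits 1,3,4,5,7 already taken and all letters distinct, that pins Y to 2, so Y=2.
Step 7. [col 4: T + Y ≡ X (mod 10)] several values work for T in column 4 (T + Y ≡ X (mod 10), carry-in 0); try T=8. So T=8.
Step 8. [col 4: T + Y ≡ X (mod 10)] in column 4 we have T+Y≡X with carry-in 0; given T=8, Y=2 and digits 1,2,3,4,5,7,8 already taken and all letters distinct, that pins X to 0. So X=0.

Answer: H=4, J=7, K=5, Q=3, T=8, V=1, X=0, Y=2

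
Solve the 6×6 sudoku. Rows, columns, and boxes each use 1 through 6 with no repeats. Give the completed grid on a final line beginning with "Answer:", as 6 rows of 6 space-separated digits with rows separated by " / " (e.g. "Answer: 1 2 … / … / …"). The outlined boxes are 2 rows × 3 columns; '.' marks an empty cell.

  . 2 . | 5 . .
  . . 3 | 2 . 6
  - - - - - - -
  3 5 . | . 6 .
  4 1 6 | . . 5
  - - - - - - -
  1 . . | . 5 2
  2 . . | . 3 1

Step 1. [r5c3∈{4}] nothing but 4 survives at r5c3, so r5c3=4.
Step 2. [r6c4∈{4,6}] across row 6, 4 lands solely at r6c4 ⇒ r6c4=4.
Step 3. [r2c5∈{1,4}] across row 2, 1 lands solely at r2c5 ⇒ r2c5=1.
Step 4. [r3c6∈{4}] r3c6 has the single candidate 4 ⇒ r3c6=4.
Step 5. [r5c4∈{6}] r5c4's peers cover all but 6, so r5c4=6.
Step 6. [r1c6∈{3}] r1c6's peers cover all but 3 ⇒ r1c6=3.
Step 7. [r4c5∈{2}] r4c5's peers cover all but 2, so r4c5=2.
Step 8. [r1c1∈{6}] r1c1's peers cover all but 6 ⇒ r1c1=6.
Step 9. [r2c1∈{5}] r2c1 is down to just 5, so r2c1=5.
Step 10. [r1c3∈{1}] r1c3 is down to just 1, so r1c3=1.
Step 11. [r5c2∈{3}] nothing but 3 survives at r5c2. So r5c2=3.
Step 12. [r6c2∈{6}] nothing but 6 survives at r6c2. So r6c2=6.
Step 13. [r6c3∈{5}] r6c3's peers cover all but 5 ⇒ r6c3=5.
Step 14. [r3c3∈{2}] r3c3 has the single candidate 2, so r3c3=2.
Step 15. [r1c5∈{4}] only 4 remains possible at r1c5. So r1c5=4.
Step 16. [r2c2∈{4}] only 4 remains possible at r2c2. So r2c2=4.
Step 17. [r3c4∈{1}] only 1 remains possible at r3c4 ⇒ r3c4=1.
Step 18. [r4c4∈{3}] r4c4's peers cover all but 3, so r4c4=3.

Answer: 6 2 1 5 4 3 / 5 4 3 2 1 6 / 3 5 2 1 6 4 / 4 1 6 3 2 5 / 1 3 4 6 5 2 / 2 6 5 4 3 1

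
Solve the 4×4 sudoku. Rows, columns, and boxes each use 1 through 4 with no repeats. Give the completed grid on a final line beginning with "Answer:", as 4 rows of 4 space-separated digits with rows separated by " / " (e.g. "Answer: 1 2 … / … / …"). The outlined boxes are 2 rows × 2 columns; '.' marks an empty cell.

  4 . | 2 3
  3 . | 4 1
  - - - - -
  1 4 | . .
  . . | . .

Step 1. [r4c2∈{2,3}] in col 2, 3 fits only at r4c2. So r4c2=3.
Step 2. [r3c4∈{2}] r3c4 has the single candidate 2. So r3c4=2.
Step 3. [r3c3∈{3}] r3c3 has the single candidate 3 ⇒ r3c3=3.
Step 4. [r1c2∈{1}] r1c2 has the single candidate 1, so r1c2=1.
Step 5. [r2c2∈{2}] nothing but 2 survives at r2c2, so r2c2=2.
Step 6. [r4c3∈{1}] r4c3 is down to just 1 ⇒ r4c3=1.
Step 7. [r4c1∈{2}] r4c1 is down to just 2. So r4c1=2.
Step 8. [r4c4∈{4}] r4c4's peers cover all but 4. So r4c4=4.

Answer: 4 1 2 3 / 3 2 4 1 / 1 4 3 2 / 2 3 1 4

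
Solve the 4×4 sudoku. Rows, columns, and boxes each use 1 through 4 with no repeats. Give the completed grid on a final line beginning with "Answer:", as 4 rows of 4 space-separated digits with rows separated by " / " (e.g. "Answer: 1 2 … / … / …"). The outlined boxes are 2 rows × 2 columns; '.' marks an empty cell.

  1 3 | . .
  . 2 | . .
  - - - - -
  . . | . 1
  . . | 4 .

Step 1. [r1c3∈{2}] only 2 remains possible at r1c3, so r1c3=2.
Step 2. [r3c1∈{2,3,4}] 2 has one home in row 3: r3c1 ⇒ r3c1=2.
Step 3. [r3c3∈{3}] r3c3's peers cover all but 3. So r3c3=3.
Step 4. [r2c4∈{3,4}] in row 2, 3 fits only at r2c4, so r2c4=3.
Step 5. [r4c2∈{1}] r4c2 is down to just 1, so r4c2=1.
Step 6. [r2c3∈{1}] r2c3 has the single candidate 1, so r2c3=1.
Step 7. [r4c1∈{3}] only 3 remains possible at r4c1 ⇒ r4c1=3.
Step 8. [r1c4∈{4}] only 4 remains possible at r1c4, so r1c4=4.
Step 9. [r2c1∈{4}] r2c1's peers cover all but 4, so r2c1=4.
Step 10. [r4c4∈{2}] r4c4's peers cover all but 2, so r4c4=2.
Step 11. [r3c2∈{4}] r3c2 is down to just 4 ⇒ r3c2=4.

Answer: 1 3 2 4 / 4 2 1 3 / 2 4 3 1 / 3 1 4 2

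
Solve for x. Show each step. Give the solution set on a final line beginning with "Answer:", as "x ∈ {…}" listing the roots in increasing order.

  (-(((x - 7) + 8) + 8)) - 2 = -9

Step 1. [(-(((x - 7) + 8) + 8)) - 2 = -9] the outer -2 inverts by adding 2. So sub: -(((x - 7) + 8) + 8) = -7.
Step 2. [-(((x - 7) + 8) + 8) = -7] leading − — multiply by −1. So neg: ((x - 7) + 8) + 8 = 7.
Step 3. [((x - 7) + 8) + 8 = 7] +8 is outermost — subtract 8 both sides. So sub: (x - 7) + 8 = -1.
Step 4. [(x - 7) + 8 = -1] 8 comes off first (subtract 8), so sub: x - 7 = -9.
Step 5. [x - 7 = -9] -7 is outermost — add 7 both sides ⇒ sub: x = -2.

Answer: x ∈ {-2}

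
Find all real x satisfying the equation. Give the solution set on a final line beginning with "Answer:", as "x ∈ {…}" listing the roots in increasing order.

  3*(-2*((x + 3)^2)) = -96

Step 1. [3*(-2*((x + 3)^2)) = -96] divide by the outer 3. So div: -2*((x + 3)^2) = -32.
Step 2. [-2*((x + 3)^2) = -32] -2 out front; divide by -2. So div: (x + 3)^2 = 16.
Step 3. [(x + 3)^2 = 16] √ both sides: 16 ≥ 0 gives two branches. So sqrt: x + 3 = 4 or -4.
Step 4. [x + 3 = 4 or -4] peel the +3: subtract 3 from each side ⇒ sub: x = 1 or -7.

Answer: x ∈ {-7, 1}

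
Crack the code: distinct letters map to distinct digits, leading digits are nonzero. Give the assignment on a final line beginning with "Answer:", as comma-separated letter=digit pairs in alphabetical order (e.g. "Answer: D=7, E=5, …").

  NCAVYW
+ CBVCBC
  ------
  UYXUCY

Step 1. [col 1: W + C ≡ Y (mod 10)] several values work for W in column 1 (W + C ≡ Y (mod 10), carry-in 0); try W=5. So W=5.
Step 2. [col 1: W + C ≡ Y (mod 10)] C=6 is one option consistent with column 1 (W + C ≡ Y (mod 10), carry-in 0) — take it, so C=6.
Step 3. [col 1: W + C ≡ Y (mod 10)] from column 1 (W=5, C=6, carry-in 0, digits 5,6 already taken and all letters distinct): Y must equal 1, so Y=1.
Step 4. [col 2: Y + B ≡ C (mod 10)] column 2 reads Y+B+carry(1)=C with Y=1, C=6; with digits 1,5,6 already taken and all letters distinct, the only value for B is 4, so B=4.
Step 5. [col 3: V + C ≡ U (mod 10)] V=3 is one option consistent with column 3 (V + C ≡ U (mod 10), carry-in 0) — take it, so V=3.
Step 6. [col 3: V + C ≡ U (mod 10)] column 3: given V=3, C=6, carry-in 0, and digits 1,3,4,5,6 already taken and all letters distinct, V+C≡U (mod 10) forces U=9. So U=9.
Step 7. [col 4: A + V ≡ X (mod 10)] from column 4 (V=3, carry-in 0, digits 1,3,4,5,6,9 already taken and all letters distinct): A must equal 7, so A=7.
Step 8. [col 4: A + V ≡ X (mod 10)] from column 4 (A=7, V=3, carry-in 0, digits 1,3,4,5,6,7,9 already taken and all letters distinct): X must equal 0. So X=0.
Step 9. [col 6: N + C ≡ U (mod 10)] in column 6 we have N+C≡U with carry-in 1; given C=6, U=9 and digits 0,1,3,4,5,6,7,9 already taken and all letters distinct, that pins N to 2, so N=2.

Answer: A=7, B=4, C=6, N=2, U=9, V=3, W=5, X=0, Y=1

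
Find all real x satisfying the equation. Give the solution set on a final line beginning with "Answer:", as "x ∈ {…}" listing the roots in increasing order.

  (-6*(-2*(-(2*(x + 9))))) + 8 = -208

Step 1. [(-6*(-2*(-(2*(x + 9))))) + 8 = -208] 8 comes off first (subtract 8), so sub: -6*(-2*(-(2*(x + 9)))) = -216.
Step 2. [-6*(-2*(-(2*(x + 9)))) = -216] -6·(inner) — divide through by -6 ⇒ div: -2*(-(2*(x + 9))) = 36.
Step 3. [-2*(-(2*(x + 9))) = 36] LHS = -2·(…); ÷-2 both sides. So div: -(2*(x + 9)) = -18.
Step 4. [-(2*(x + 9)) = -18] flip signs both sides, so neg: 2*(x + 9) = 18.
Step 5. [2*(x + 9) = 18] divide by the outer 2. So div: x + 9 = 9.
Step 6. [x + 9 = 9] 9 comes off first (subtract 9) ⇒ sub: x = 0.

Answer: x ∈ {0}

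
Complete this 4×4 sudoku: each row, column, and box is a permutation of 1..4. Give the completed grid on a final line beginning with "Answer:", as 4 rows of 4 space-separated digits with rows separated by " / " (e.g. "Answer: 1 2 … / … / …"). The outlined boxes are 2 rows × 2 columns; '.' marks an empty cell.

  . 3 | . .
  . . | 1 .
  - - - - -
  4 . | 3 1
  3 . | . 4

Step 1. [r2c1∈{2}] only 2 remains possible at r2c1 ⇒ r2c1=2.
Step 2. [r4c3∈{2}] r4c3 is down to just 2, so r4c3=2.
Step 3. [r2c4∈{3}] r2c4's peers cover all but 3 ⇒ r2c4=3.
Step 4. [r1c4∈{2}] nothing but 2 survives at r1c4, so r1c4=2.
Step 5. [r2c2∈{4}] r2c2 is down to just 4. So r2c2=4.
Step 6. [r1c1∈{1}] nothing but 1 survives at r1c1, so r1c1=1.
Step 7. [r3c2∈{2}] r3c2 is down to just 2, so r3c2=2.
Step 8. [r4c2∈{1}] r4c2 is down to just 1, so r4c2=1.
Step 9. [r1c3∈{4}] r1c3 has the single candidate 4 ⇒ r1c3=4.

Answer: 1 3 4 2 / 2 4 1 3 / 4 2 3 1 / 3 1 2 4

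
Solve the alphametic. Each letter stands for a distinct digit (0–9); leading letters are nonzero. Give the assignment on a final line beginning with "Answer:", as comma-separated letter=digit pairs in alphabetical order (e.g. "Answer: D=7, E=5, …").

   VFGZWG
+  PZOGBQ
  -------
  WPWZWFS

Step 1. [W] adding two 6-digit numbers gives at most 6+1 digits, and here it does — W is that final carry and must be 1 ⇒ W=1.
Step 2. [col 1: G + Q ≡ S (mod 10)] column 1 (G + Q ≡ S (mod 10), carry-in 0) doesn't pin S yet; pick S=0 and continue ⇒ S=0.
Step 3. [col 1: G + Q ≡ S (mod 10)] several values work for G in column 1 (G + Q ≡ S (mod 10), carry-in 0); try G=8, so G=8.
Step 4. [col 1: G + Q ≡ S (mod 10)] column 1: given G=8, S=0, carry-in 0, and digits 0,1,8 already taken and all letters distinct, G+Q≡S (mod 10) forces Q=2. So Q=2.
Step 5. [col 2: W + B ≡ F (mod 10)] column 2 (W + B ≡ F (mod 10), carry-in 1) doesn't pin B yet; pick B=5 and continue ⇒ B=5.
Step 6. [col 2: W + B ≡ F (mod 10)] from column 2 (W=1, B=5, carry-in 1, digits 0,1,2,5,8 already taken and all letters distinct): F must equal 7, so F=7.
Step 7. [col 3: Z + G ≡ W (mod 10)] in column 3 we have Z+G≡W with carry-in 0; given G=8, W=1 and digits 0,1,2,5,7,8 already taken and all letters distinct, that pins Z to 3. So Z=3.
Step 8. [col 4: G + O ≡ Z (mod 10)] column 4 reads G+O+carry(1)=Z with G=8, Z=3; with digits 0,1,2,3,5,7,8 already taken and all letters distinct, the only value for O is 4. So O=4.
Step 9. [col 6: V + P ≡ P (mod 10)] from column 6 (nothing yet, carry-in 1, digits 0,1,2,3,4,5,7,8 already taken and all letters distinct): P must equal 6 ⇒ P=6.
Step 10. [col 6: V + P ≡ P (mod 10)] column 6: given P=6, carry-in 1, and digits 0,1,2,3,4,5,6,7,8 already taken and all letters distinct, V+P≡P (mod 10) forces V=9 ⇒ V=9.

Answer: B=5, F=7, G=8, O=4, P=6, Q=2, S=0, V=9, W=1, Z=3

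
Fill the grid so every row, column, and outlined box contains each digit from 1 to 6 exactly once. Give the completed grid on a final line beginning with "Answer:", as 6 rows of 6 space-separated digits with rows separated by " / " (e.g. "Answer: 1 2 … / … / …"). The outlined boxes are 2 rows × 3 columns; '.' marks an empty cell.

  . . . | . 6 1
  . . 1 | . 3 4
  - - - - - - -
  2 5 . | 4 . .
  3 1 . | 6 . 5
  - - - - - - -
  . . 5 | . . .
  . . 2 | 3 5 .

Step 1. [r5c5∈{1,2,4}] col 5 places 4 nowhere but r5c5. So r5c5=4.
Step 2. [r6c1∈{1,4,6}] across row 6, 1 lands solely at r6c1, so r6c1=1.
Step 3. [r5c1∈{6}] only 6 remains possible at r5c1, so r5c1=6.
Step 4. [r1c1∈{4,5}] across col 1, 4 lands solely at r1c1. So r1c1=4.
Step 5. [r1c4∈{2,5}] across row 1, 5 lands solely at r1c4 ⇒ r1c4=5.
Step 6. [r1c2∈{2,3}] in row 1, 2 fits only at r1c2, so r1c2=2.
Step 7. [r5c4∈{1,2}] r5c4 is the only open cell in row 5 admitting 1. So r5c4=1.
Step 8. [r4c5∈{2}] only 2 remains possible at r4c5, so r4c5=2.
Step 9. [r2c2∈{6}] only 6 remains possible at r2c2, so r2c2=6.
Step 10. [r5c2∈{3}] nothing but 3 survives at r5c2. So r5c2=3.
Step 11. [r2c4∈{2}] only 2 remains possible at r2c4, so r2c4=2.
Step 12. [r3c3∈{6}] nothing but 6 survives at r3c3, so r3c3=6.
Step 13. [r3c6∈{3}] r3c6 has the single candidate 3. So r3c6=3.
Step 14. [r6c2∈{4}] nothing but 4 survives at r6c2 ⇒ r6c2=4.
Step 15. [r6c6∈{6}] only 6 remains possible at r6c6, so r6c6=6.
Step 16. [r1c3∈{3}] only 3 remains possible at r1c3. So r1c3=3.
Step 17. [r3c5∈{1}] r3c5 has the single candidate 1, so r3c5=1.
Step 18. [r5c6∈{2}] r5c6 has the single candidate 2. So r5c6=2.
Step 19. [r2c1∈{5}] r2c1's peers cover all but 5 ⇒ r2c1=5.
Step 20. [r4c3∈{4}] r4c3 has the single candidate 4. So r4c3=4.

Answer: 4 2 3 5 6 1 / 5 6 1 2 3 4 / 2 5 6 4 1 3 / 3 1 4 6 2 5 / 6 3 5 1 4 2 / 1 4 2 3 5 6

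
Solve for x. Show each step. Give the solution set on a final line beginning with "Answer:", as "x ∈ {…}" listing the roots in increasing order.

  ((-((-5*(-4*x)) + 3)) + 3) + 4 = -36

Step 1. [((-((-5*(-4*x)) + 3)) + 3) + 4 = -36] peel the +4: subtract 4 from each side ⇒ sub: (-((-5*(-4*x)) + 3)) + 3 = -40.
Step 2. [(-((-5*(-4*x)) + 3)) + 3 = -40] +3 is outermost — subtract 3 both sides, so sub: -((-5*(-4*x)) + 3) = -43.
Step 3. [-((-5*(-4*x)) + 3) = -43] leading − — multiply by −1 ⇒ neg: (-5*(-4*x)) + 3 = 43.
Step 4. [(-5*(-4*x)) + 3 = 43] peel the +3: subtract 3 from each side ⇒ sub: -5*(-4*x) = 40.
Step 5. [-5*(-4*x) = 40] leading coefficient -5: divide by -5, so div: -4*x = -8.
Step 6. [-4*x = -8] leading coefficient -4: divide by -4 ⇒ div: x = 2.

Answer: x ∈ {2}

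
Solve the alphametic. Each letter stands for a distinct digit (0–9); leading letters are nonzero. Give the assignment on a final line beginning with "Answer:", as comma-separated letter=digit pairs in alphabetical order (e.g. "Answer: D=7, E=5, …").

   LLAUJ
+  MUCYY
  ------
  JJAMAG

Step 1. [col 1: J + Y ≡ G (mod 10)] column 1 (J + Y ≡ G (mod 10), carry-in 0) doesn't pin J yet; pick J=1 and continue. So J=1.
Step 2. [col 1: J + Y ≡ G (mod 10)] several values work for G in column 1 (J + Y ≡ G (mod 10), carry-in 0); try G=6 ⇒ G=6.
Step 3. [col 1: J + Y ≡ G (mod 10)] from column 1 (J=1, G=6, carry-in 0, digits 1,6 already taken and all letters distinct): Y must equal 5. So Y=5.
Step 4. [col 2: U + Y ≡ A (mod 10)] no forcing yet in column 2 (carry-in 0); A=8 is free and consistent — try it ⇒ A=8.
Step 5. [col 2: U + Y ≡ A (mod 10)] from column 2 (Y=5, A=8, carry-in 0, digits 1,5,6,8 already taken and all letters distinct): U must equal 3 ⇒ U=3.
Step 6. [col 3: A + C ≡ M (mod 10)] M=7 is one option consistent with column 3 (A + C ≡ M (mod 10), carry-in 0) — take it, so M=7.
Step 7. [col 3: A + C ≡ M (mod 10)] in column 3 we have A+C≡M with carry-in 0; given A=8, M=7 and digits 1,3,5,6,7,8 already taken and all letters distinct, that pins C to 9 ⇒ C=9.
Step 8. [col 4: L + U ≡ A (mod 10)] column 4 reads L+U+carry(1)=A with U=3, A=8; with digits 1,3,5,6,7,8,9 already taken and all letters distinct, the only value for L is 4 ⇒ L=4.

Answer: A=8, C=9, G=6, J=1, L=4, M=7, U=3, Y=5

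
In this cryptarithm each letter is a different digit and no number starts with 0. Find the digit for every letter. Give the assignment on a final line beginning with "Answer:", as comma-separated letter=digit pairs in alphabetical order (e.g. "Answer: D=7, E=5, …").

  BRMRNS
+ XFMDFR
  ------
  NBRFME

Step 1. [col 1: S + R ≡ E (mod 10)] no forcing yet in column 1 (carry-in 0); S=9 is free and consistent — try it ⇒ S=9.
Step 2. [col 1: S + R ≡ E (mod 10)] column 1 (S + R ≡ E (mod 10), carry-in 0) doesn't pin R yet; pick R=3 and continue, so R=3.
Step 3. [col 1: S + R ≡ E (mod 10)] column 1: given S=9, R=3, carry-in 0, and digits 3,9 already taken and all letters distinct, S+R≡E (mod 10) forces E=2. So E=2.
Step 4. [col 2: N + F ≡ M (mod 10)] M=6 is one option consistent with column 2 (N + F ≡ M (mod 10), carry-in 1) — take it. So M=6.
Step 5. [col 2: N + F ≡ M (mod 10)] column 2 (N + F ≡ M (mod 10), carry-in 1) doesn't pin F yet; pick F=0 and continue, so F=0.
Step 6. [col 2: N + F ≡ M (mod 10)] column 2 reads N+F+carry(1)=M with F=0, M=6; with digits 0,2,3,6,9 already taken and all letters distinct, the only value for N is 5 ⇒ N=5.
Step 7. [col 3: R + D ≡ F (mod 10)] column 3: given R=3, F=0, carry-in 0, and digits 0,2,3,5,6,9 already taken and all letters distinct, R+D≡F (mod 10) forces D=7, so D=7.
Step 8. [col 5: R + F ≡ B (mod 10)] column 5: given R=3, F=0, carry-in 1, and digits 0,2,3,5,6,7,9 already taken and all letters distinct, R+F≡B (mod 10) forces B=4. So B=4.
Step 9. [col 6: B + X ≡ N (mod 10)] from column 6 (B=4, N=5, carry-in 0, digits 0,2,3,4,5,6,7,9 already taken and all letters distinct): X must equal 1. So X=1.

Answer: B=4, D=7, E=2, F=0, M=6, N=5, R=3, S=9, X=1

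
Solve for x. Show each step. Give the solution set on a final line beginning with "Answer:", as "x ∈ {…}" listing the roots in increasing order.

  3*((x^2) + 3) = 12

Step 1. [3*((x^2) + 3) = 12] divide by the outer 3 ⇒ div: (x^2) + 3 = 4.
Step 2. [(x^2) + 3 = 4] the outer +3 inverts by subtracting 3, so sub: x^2 = 1.
Step 3. [x^2 = 1] √ both sides: 1 ≥ 0 gives two branches ⇒ sqrt: x = 1 or -1.

Answer: x ∈ {-1, 1}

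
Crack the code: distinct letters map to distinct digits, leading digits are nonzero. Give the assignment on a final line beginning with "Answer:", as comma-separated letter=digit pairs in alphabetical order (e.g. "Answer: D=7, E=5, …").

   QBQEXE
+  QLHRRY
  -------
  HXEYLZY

Step 1. [col 1: E + Y ≡ Y (mod 10)] column 1 reads E+Y+carry(0)=Y with nothing yet; with all letters distinct, none taken yet, the only value for E is 0 ⇒ E=0.
Step 2. [H] H is the leading digit of a 7-digit sum of two 6-digit numbers; the final carry is exactly 1, so H=1.
Step 3. [col 1: E + Y ≡ Y (mod 10)] column 1 (E + Y ≡ Y (mod 10), carry-in 0) doesn't pin Y yet; pick Y=9 and continue, so Y=9.
Step 4. [col 2: X + R ≡ Z (mod 10)] R=5 is one option consistent with column 2 (X + R ≡ Z (mod 10), carry-in 0) — take it, so R=5.
Step 5. [col 2: X + R ≡ Z (mod 10)] column 2 (X + R ≡ Z (mod 10), carry-in 0) doesn't pin Z yet; pick Z=2 and continue ⇒ Z=2.
Step 6. [col 2: X + R ≡ Z (mod 10)] column 2: given R=5, Z=2, carry-in 0, and digits 0,1,2,5,9 already taken and all letters distinct, X+R≡Z (mod 10) forces X=7, so X=7.
Step 7. [col 3: E + R ≡ L (mod 10)] from column 3 (E=0, R=5, carry-in 1, digits 0,1,2,5,7,9 already taken and all letters distinct): L must equal 6. So L=6.
Step 8. [col 4: Q + H ≡ Y (mod 10)] column 4 reads Q+H+carry(0)=Y with H=1, Y=9; with digits 0,1,2,5,6,7,9 already taken and all letters distinct, the only value for Q is 8. So Q=8.
Step 9. [col 5: B + L ≡ E (mod 10)] in column 5 we have B+L≡E with carry-in 0; given L=6, E=0 and digits 0,1,2,5,6,7,8,9 already taken and all letters distinct, that pins B to 4 ⇒ B=4.

Answer: B=4, E=0, H=1, L=6, Q=8, R=5, X=7, Y=9, Z=2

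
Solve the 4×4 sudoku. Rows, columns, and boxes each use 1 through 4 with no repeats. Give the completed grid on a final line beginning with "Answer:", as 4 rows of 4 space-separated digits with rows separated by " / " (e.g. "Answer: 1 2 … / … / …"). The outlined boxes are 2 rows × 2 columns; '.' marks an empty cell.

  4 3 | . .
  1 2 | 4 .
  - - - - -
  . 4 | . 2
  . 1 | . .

Step 1. [r4c3∈{3}] r4c3 has the single candidate 3. So r4c3=3.
Step 2. [r1c3∈{1,2}] 2 has one home in row 1: r1c3. So r1c3=2.
Step 3. [r4c4∈{4}] only 4 remains possible at r4c4, so r4c4=4.
Step 4. [r1c4∈{1}] r1c4 has the single candidate 1. So r1c4=1.
Step 5. [r3c3∈{1}] nothing but 1 survives at r3c3. So r3c3=1.
Step 6. [r3c1∈{3}] r3c1 is down to just 3. So r3c1=3.
Step 7. [r2c4∈{3}] r2c4 has the single candidate 3, so r2c4=3.
Step 8. [r4c1∈{2}] only 2 remains possible at r4c1 ⇒ r4c1=2.

Answer: 4 3 2 1 / 1 2 4 3 / 3 4 1 2 / 2 1 3 4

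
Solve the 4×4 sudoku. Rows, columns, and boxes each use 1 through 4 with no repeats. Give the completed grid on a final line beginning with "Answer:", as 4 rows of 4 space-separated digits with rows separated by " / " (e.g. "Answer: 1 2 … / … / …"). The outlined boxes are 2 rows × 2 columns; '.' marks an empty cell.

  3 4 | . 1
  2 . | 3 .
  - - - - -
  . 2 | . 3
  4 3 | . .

Step 1. [r4c3∈{1,2}] in row 4, 1 fits only at r4c3 ⇒ r4c3=1.
Step 2. [r3c1∈{1}] nothing but 1 survives at r3c1. So r3c1=1.
Step 3. [r3c3∈{4}] only 4 remains possible at r3c3 ⇒ r3c3=4.
Step 4. [r1c3∈{2}] nothing but 2 survives at r1c3, so r1c3=2.
Step 5. [r4c4∈{2}] r4c4's peers cover all but 2 ⇒ r4c4=2.
Step 6. [r2c4∈{4}] r2c4's peers cover all but 4. So r2c4=4.
Step 7. [r2c2∈{1}] r2c2 is down to just 1 ⇒ r2c2=1.

Answer: 3 4 2 1 / 2 1 3 4 / 1 2 4 3 / 4 3 1 2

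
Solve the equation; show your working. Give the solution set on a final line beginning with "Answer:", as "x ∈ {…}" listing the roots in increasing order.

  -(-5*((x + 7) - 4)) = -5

Step 1. [-(-5*((x + 7) - 4)) = -5] flip signs both sides, so neg: -5*((x + 7) - 4) = 5.
Step 2. [-5*((x + 7) - 4) = 5] leading coefficient -5: divide by -5. So div: (x + 7) - 4 = -1.
Step 3. [(x + 7) - 4 = -1] peel the -4: add 4 from each side ⇒ sub: x + 7 = 3.
Step 4. [x + 7 = 3] +7 is outermost — subtract 7 both sides. So sub: x = -4.

Answer: x ∈ {-4}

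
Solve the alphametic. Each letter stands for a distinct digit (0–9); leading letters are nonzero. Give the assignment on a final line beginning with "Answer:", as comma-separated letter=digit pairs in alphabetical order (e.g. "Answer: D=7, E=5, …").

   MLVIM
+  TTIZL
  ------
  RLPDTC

Step 1. [col 1: M + L ≡ C (mod 10)] several values work for C in column 1 (M + L ≡ C (mod 10), carry-in 0); try C=2. So C=2.
Step 2. [col 1: M + L ≡ C (mod 10)] L=3 is one option consistent with column 1 (M + L ≡ C (mod 10), carry-in 0) — take it ⇒ L=3.
Step 3. [R] the sum has 6 digits but both addends have 5; that extra leading digit R is the final carry, namely 1. So R=1.
Step 4. [col 1: M + L ≡ C (mod 10)] from column 1 (L=3, C=2, carry-in 0, digits 1,2,3 already taken and all letters distinct): M must equal 9, so M=9.
Step 5. [col 2: I + Z ≡ T (mod 10)] I=5 is one option consistent with column 2 (I + Z ≡ T (mod 10), carry-in 1) — take it. So I=5.
Step 6. [col 2: I + Z ≡ T (mod 10)] column 2 (I + Z ≡ T (mod 10), carry-in 1) doesn't pin T yet; pick T=4 and continue, so T=4.
Step 7. [col 2: I + Z ≡ T (mod 10)] column 2 reads I+Z+carry(1)=T with I=5, T=4; with digits 1,2,3,4,5,9 already taken and all letters distinct, the only value for Z is 8 ⇒ Z=8.
Step 8. [col 3: V + I ≡ D (mod 10)] from column 3 (I=5, carry-in 1, digits 1,2,3,4,5,8,9 already taken and all letters distinct): D must equal 6. So D=6.
Step 9. [col 3: V + I ≡ D (mod 10)] column 3 reads V+I+carry(1)=D with I=5, D=6; with digits 1,2,3,4,5,6,8,9 already taken and all letters distinct, the only value for V is 0. So V=0.
Step 10. [col 4: L + T ≡ P (mod 10)] column 4 reads L+T+carry(0)=P with L=3, T=4; with digits 0,1,2,3,4,5,6,8,9 already taken and all letters distinct, the only value for P is 7, so P=7.

Answer: C=2, D=6, I=5, L=3, M=9, P=7, R=1, T=4, V=0, Z=8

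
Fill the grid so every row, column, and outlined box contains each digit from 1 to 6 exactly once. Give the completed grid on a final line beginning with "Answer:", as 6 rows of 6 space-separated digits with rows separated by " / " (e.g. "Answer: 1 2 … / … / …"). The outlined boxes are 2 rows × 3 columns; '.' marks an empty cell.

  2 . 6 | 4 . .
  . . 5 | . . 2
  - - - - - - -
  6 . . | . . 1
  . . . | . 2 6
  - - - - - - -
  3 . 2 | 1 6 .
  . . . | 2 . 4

Step 1. [r1c6∈{3,5}] in col 6, 3 fits only at r1c6, so r1c6=3.
Step 2. [r1c2∈{1}] r1c2's peers cover all but 1. So r1c2=1.
Step 3. [r3c5∈{3,4,5}] 4 has one home in col 5: r3c5. So r3c5=4.
Step 4. [r3c3∈{3}] nothing but 3 survives at r3c3, so r3c3=3.
Step 5. [r5c2∈{4,5}] in row 5, 4 fits only at r5c2 ⇒ r5c2=4.
Step 6. [r4c2∈{5}] r4c2's peers cover all but 5, so r4c2=5.
Step 7. [r4c3∈{1,4}] col 3 places 4 nowhere but r4c3. So r4c3=4.
Step 8. [r6c1∈{1,5}] in col 1, 5 fits only at r6c1. So r6c1=5.
Step 9. [r4c4∈{3}] r4c4 is down to just 3 ⇒ r4c4=3.
Step 10. [r4c1∈{1}] r4c1 has the single candidate 1 ⇒ r4c1=1.
Step 11. [r5c6∈{5}] r5c6 is down to just 5. So r5c6=5.
Step 12. [r2c2∈{3}] r2c2's peers cover all but 3 ⇒ r2c2=3.
Step 13. [r3c4∈{5}] r3c4's peers cover all but 5, so r3c4=5.
Step 14. [r2c5∈{1}] r2c5 is down to just 1 ⇒ r2c5=1.
Step 15. [r2c1∈{4}] only 4 remains possible at r2c1, so r2c1=4.
Step 16. [r6c5∈{3}] nothing but 3 survives at r6c5 ⇒ r6c5=3.
Step 17. [r2c4∈{6}] r2c4 has the single candidate 6, so r2c4=6.
Step 18. [r3c2∈{2}] r3c2's peers cover all but 2, so r3c2=2.
Step 19. [r6c3∈{1}] r6c3's peers cover all but 1. So r6c3=1.
Step 20. [r1c5∈{5}] r1c5's peers cover all but 5, so r1c5=5.
Step 21. [r6c2∈{6}] r6c2's peers cover all but 6, so r6c2=6.

Answer: 2 1 6 4 5 3 / 4 3 5 6 1 2 / 6 2 3 5 4 1 / 1 5 4 3 2 6 / 3 4 2 1 6 5 / 5 6 1 2 3 4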